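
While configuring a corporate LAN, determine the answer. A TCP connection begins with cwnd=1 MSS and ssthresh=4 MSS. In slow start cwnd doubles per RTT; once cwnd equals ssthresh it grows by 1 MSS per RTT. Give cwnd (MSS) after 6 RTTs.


RTT 0: cwnd = 1 MSS (initial)
RTT 1: cwnd = 2 MSS (slow start, doubled)
RTT 2: cwnd = 4 MSS (slow start, doubled)
RTT 3: cwnd = 5 MSS (congestion avoidance, +1)
RTT 4: cwnd = 6 MSS (congestion avoidance, +1)
RTT 5: cwnd = 7 MSS (congestion avoidance, +1)
RTT 6: cwnd = 8 MSS (congestion avoidance, +1)

8


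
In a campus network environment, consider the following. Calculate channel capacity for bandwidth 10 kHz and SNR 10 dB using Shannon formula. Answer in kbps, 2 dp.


Given: B = 10 kHz, SNR = 10 dB
SNR linear = 10^(10/10) = 10
1 + SNR = 11
log2(11) = 3.4594316186
C = 10 * 1000 * 3.4594316186 = 34594.3162 bps
C = 34.594316 kbps -> 34.59 kbps (2 dp)

34.59


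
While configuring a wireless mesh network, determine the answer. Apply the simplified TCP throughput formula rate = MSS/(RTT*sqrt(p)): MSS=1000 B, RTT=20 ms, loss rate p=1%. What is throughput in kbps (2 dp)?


Given: MSS = 1000 bytes, RTT = 20 ms, loss = 1%
RTT in seconds = 20 / 1000 = 0.02
Loss rate = 1% = 0.01
sqrt(loss) = sqrt(0.01) = 0.1
Throughput (bytes/s) = 1000 / (0.02 * 0.1) = 500000.0000
Throughput (kbps) = 500000.0000 * 8 / 1000 = 4000.000000 -> 4000.00 kbps (2 dp)

4000.00


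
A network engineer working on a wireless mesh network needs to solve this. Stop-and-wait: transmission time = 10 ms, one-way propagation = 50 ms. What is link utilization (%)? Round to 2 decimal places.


Given: Ttrans = 10 ms, Tprop = 50 ms
RTT = 2 * Tprop = 2 * 50 = 100 ms
U = Ttrans / (Ttrans + RTT)
U = 10 / (10 + 100)
U = 10 / 110 = 0.090909
U% = 9.09%

9.09


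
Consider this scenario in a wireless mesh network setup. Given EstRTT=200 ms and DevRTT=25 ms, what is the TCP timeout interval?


Given: EstRTT = 200 ms, DevRTT = 25 ms
Timeout = EstRTT + 4 * DevRTT
4 * DevRTT = 4 * 25 = 100
Timeout = 200 + 100 = 300 ms

300


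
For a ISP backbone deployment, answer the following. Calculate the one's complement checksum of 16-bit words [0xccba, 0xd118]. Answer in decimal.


Given words: [0xccba, 0xd118]
Step 1: Sum all words
Raw sum = 52410 + 53528 = 105938
Step 2: Fold carry: (40402 + 1) = 40403
One's complement = ~40403 & 0xFFFF = 25132

25132


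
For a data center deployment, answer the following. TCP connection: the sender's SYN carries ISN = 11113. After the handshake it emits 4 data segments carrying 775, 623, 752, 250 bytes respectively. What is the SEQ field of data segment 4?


The SYN occupies sequence number ISN = 11113, so the first data byte is ISN + 1 = 11114.
SEQ of data segment i = (ISN + 1) + sum of payload sizes of segments 1..i-1.
Segment 1: SEQ = 11114, payload = 775 bytes
Segment 2: SEQ = 11889, payload = 623 bytes
Segment 3: SEQ = 12512, payload = 752 bytes
Segment 4: SEQ = 13264, payload = 250 bytes
SEQ of segment 4 = 11114 + 775 + 623 + 752 = 13264

13264


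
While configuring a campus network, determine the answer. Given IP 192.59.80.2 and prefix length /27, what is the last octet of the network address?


Given: IP = 192.59.80.2, prefix = /27
Subnet mask = 255.255.255.224
Last octet of IP: 2
Last octet of mask: 224
Network last octet = 2 AND 224 = 0

0


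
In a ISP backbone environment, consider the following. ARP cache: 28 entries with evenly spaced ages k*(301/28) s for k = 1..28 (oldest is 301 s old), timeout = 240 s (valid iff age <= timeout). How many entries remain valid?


Ages are k * 301/28 s for k = 1..28 (spacing = 10.7500 s).
Entry k is valid iff k * 301/28 <= 240 iff k <= 28 * 240 / 301 = 22.3256
n_valid = floor(22.3256) = 22
(n_stale = 28 - 22 = 6)

22


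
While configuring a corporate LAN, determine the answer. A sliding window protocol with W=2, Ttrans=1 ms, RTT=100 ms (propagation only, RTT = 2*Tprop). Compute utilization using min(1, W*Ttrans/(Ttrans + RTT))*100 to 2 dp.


Given: W = 2, Ttrans = 1 ms, RTT = 100 ms (= 2 * Tprop, Tprop = 50 ms)
Cycle time = Ttrans + RTT = 1 + 100 = 101 ms (first packet sent until its ACK returns)
W * Ttrans = 2 * 1 = 2 ms of sending per cycle
W * Ttrans / (Ttrans + RTT) = 2 / 101 = 0.019802
U = min(1, 0.019802) = 0.019802
U% = 1.98%

1.98


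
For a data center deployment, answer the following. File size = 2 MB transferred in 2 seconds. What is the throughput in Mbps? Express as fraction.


Given: file = 2 MB, time = 2 s
File in Mb = 2 * 8 = 16 Mb
Throughput = 16 / 2 Mbps
Throughput = 8 Mbps

8


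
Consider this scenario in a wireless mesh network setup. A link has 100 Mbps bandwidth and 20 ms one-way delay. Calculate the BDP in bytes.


Given: bandwidth = 100 Mbps, delay = 20 ms
BDP in bits = 100 * 10^6 * 20 / 1000
BDP in bits = 2000000
BDP in bytes = 2000000 / 8 = 250000

250000


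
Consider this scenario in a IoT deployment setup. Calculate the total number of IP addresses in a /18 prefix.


Given: CIDR prefix /18
Host bits = 32 - 18 = 14
Total addresses = 2^14 = 16384

16384


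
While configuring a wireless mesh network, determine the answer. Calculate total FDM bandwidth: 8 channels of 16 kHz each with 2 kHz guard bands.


Given: 8 channels, 16 kHz each, guard = 2 kHz
Channel bandwidth = 8 * 16 = 128 kHz
Guard bands = 7 gaps * 2 kHz = 14 kHz
Total = 128 + 14 = 142 kHz

142


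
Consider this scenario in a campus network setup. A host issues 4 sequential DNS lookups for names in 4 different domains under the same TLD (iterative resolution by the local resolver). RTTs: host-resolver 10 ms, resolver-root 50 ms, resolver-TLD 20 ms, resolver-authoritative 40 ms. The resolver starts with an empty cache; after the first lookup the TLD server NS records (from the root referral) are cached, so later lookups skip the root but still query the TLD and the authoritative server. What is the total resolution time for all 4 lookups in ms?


Lookup 1 (cold cache): local + root + TLD + auth = 10 + 50 + 20 + 40 = 120 ms
Lookups 2..4 (TLD NS cached -> skip root; new domain -> still ask TLD and auth): local + TLD + auth = 10 + 20 + 40 = 70 ms each
Remaining 3 lookups: 3 * 70 = 210 ms
Total = 120 + 210 = 330 ms

330


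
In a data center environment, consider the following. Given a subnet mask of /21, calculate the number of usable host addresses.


Given: subnet mask /21
Host bits = 32 - 21 = 11
Total addresses = 2^11 = 2048
Usable hosts = 2048 - 2 (network + broadcast) = 2046

2046


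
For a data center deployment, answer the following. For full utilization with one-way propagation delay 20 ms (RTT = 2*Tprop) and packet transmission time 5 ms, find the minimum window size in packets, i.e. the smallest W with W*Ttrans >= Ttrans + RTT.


Given: Ttrans = 5 ms, RTT = 40 ms (= 2 * Tprop, Tprop = 20 ms)
Time until first ACK returns = Ttrans + RTT = 5 + 40 = 45 ms
Need W * Ttrans >= Ttrans + RTT  ->  W >= (Ttrans + RTT) / Ttrans
(Ttrans + RTT) / Ttrans = 45 / 5 = 9
W_min = ceil(9) = 9

9


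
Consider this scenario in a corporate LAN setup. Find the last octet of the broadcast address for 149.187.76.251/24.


Given: IP = 149.187.76.251, prefix = /24
Host bits = 32 - 24 = 8
Network last octet = 251 AND mask = 0
Host part size = 2^8 - 1 = 255
Broadcast last octet = 0 OR 255 = 255

255


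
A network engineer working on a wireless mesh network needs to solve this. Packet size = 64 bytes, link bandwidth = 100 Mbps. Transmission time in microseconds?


Given: packet = 64 bytes, bandwidth = 100 Mbps
Packet in bits = 64 * 8 = 512 bits
Bandwidth = 100 * 10^6 = 100000000 bps
Time = 512 / 100000000 seconds
Time in us = 512 * 10^6 / 100000000 = 5.12

5.12


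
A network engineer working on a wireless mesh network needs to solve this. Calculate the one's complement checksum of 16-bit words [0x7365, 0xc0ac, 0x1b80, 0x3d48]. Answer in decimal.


Given words: [0x7365, 0xc0ac, 0x1b80, 0x3d48]
Step 1: Sum all words
Raw sum = 29541 + 49324 + 7040 + 15688 = 101593
Step 2: Fold carry: (36057 + 1) = 36058
One's complement = ~36058 & 0xFFFF = 29477

29477


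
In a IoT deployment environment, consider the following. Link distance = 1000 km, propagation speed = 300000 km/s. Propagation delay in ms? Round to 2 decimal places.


Given: distance = 1000 km, speed = 300000 km/s
Delay = distance / speed = 1000 / 300000 seconds
Delay in ms = 1000 * 1000 / 300000
Delay = 3.3333 ms
Rounded to 2 dp = 3.33 ms

3.33


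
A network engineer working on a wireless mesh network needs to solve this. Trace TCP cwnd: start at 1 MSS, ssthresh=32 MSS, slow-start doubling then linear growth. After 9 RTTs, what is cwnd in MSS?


RTT 0: cwnd = 1 MSS (initial)
RTT 1: cwnd = 2 MSS (slow start, doubled)
RTT 2: cwnd = 4 MSS (slow start, doubled)
RTT 3: cwnd = 8 MSS (slow start, doubled)
RTT 4: cwnd = 16 MSS (slow start, doubled)
RTT 5: cwnd = 32 MSS (slow start, doubled)
RTT 6: cwnd = 33 MSS (congestion avoidance, +1)
RTT 7: cwnd = 34 MSS (congestion avoidance, +1)
RTT 8: cwnd = 35 MSS (congestion avoidance, +1)
RTT 9: cwnd = 36 MSS (congestion avoidance, +1)

36


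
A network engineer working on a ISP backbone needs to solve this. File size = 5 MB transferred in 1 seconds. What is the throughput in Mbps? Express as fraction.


Given: file = 5 MB, time = 1 s
File in Mb = 5 * 8 = 40 Mb
Throughput = 40 / 1 Mbps
Throughput = 40 Mbps

40


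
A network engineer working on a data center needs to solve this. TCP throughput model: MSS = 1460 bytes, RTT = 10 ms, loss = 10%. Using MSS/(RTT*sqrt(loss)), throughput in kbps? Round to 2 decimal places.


Given: MSS = 1460 bytes, RTT = 10 ms, loss = 10%
RTT in seconds = 10 / 1000 = 0.01
Loss rate = 10% = 0.1
sqrt(loss) = sqrt(0.1) = 0.316227766017
Throughput (bytes/s) = 1460 / (0.01 * 0.316227766017) = 461692.5384
Throughput (kbps) = 461692.5384 * 8 / 1000 = 3693.540307 -> 3693.54 kbps (2 dp)

3693.54


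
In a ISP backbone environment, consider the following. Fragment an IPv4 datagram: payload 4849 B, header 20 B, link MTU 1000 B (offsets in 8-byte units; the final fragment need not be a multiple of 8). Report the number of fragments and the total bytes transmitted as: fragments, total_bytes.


Max data per non-final fragment = floor((MTU - header)/8)*8 = floor((1000 - 20)/8)*8 = floor(980/8)*8 = 976 B
Final fragment needs no 8-byte alignment: it can carry up to MTU - header = 980 B
Non-final fragments needed = ceil((payload - 980) / 976) = ceil(3869/976) = ceil(3.9641) = 4
Number of fragments = 4 + 1 = 5
Fragment sizes (data): 4 * 976 B + 945 B (last, 945 <= 980 OK)
Total bytes sent = payload + n_frags * header = 4849 + 5*20 = 4849 + 100 = 4949 B

5, 4949


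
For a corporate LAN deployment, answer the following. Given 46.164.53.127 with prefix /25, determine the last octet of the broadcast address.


Given: IP = 46.164.53.127, prefix = /25
Host bits = 32 - 25 = 7
Network last octet = 127 AND mask = 0
Host part size = 2^7 - 1 = 127
Broadcast last octet = 0 OR 127 = 127

127


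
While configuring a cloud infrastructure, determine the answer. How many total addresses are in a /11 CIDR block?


Given: CIDR prefix /11
Host bits = 32 - 11 = 21
Total addresses = 2^21 = 2097152

2097152


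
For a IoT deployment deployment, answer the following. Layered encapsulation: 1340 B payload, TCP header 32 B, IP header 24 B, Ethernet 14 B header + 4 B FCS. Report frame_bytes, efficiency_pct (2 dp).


TCP segment = 1340 + 32 = 1372 B
IP packet = 1372 + 24 = 1396 B
Ethernet frame = 1396 + 14 + 4 = 1414 B
Efficiency = app / frame = 1340 / 1414 = 0.947666 = 94.7666% -> 94.77% (2 dp)

1414, 94.77


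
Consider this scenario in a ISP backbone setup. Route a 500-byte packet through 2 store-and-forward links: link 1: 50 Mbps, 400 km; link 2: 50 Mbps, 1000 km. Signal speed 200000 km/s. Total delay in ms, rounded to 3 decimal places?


Packet = 500 bytes = 4000 bits. Store-and-forward: sum (t_trans + t_prop) per link.
Link 1: t_trans = 4000/(50*10^6) s = 0.0800 ms; t_prop = 400/200000 s = 2.0000 ms; subtotal = 2.0800 ms
Link 2: t_trans = 4000/(50*10^6) s = 0.0800 ms; t_prop = 1000/200000 s = 5.0000 ms; subtotal = 5.0800 ms
End-to-end = 2.0800 + 5.0800 = 7.1600 ms -> 7.160 ms (3 dp)

7.160


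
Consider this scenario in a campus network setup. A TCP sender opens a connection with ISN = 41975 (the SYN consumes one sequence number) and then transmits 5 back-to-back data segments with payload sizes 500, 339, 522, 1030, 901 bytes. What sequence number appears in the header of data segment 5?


The SYN occupies sequence number ISN = 41975, so the first data byte is ISN + 1 = 41976.
SEQ of data segment i = (ISN + 1) + sum of payload sizes of segments 1..i-1.
Segment 1: SEQ = 41976, payload = 500 bytes
Segment 2: SEQ = 42476, payload = 339 bytes
Segment 3: SEQ = 42815, payload = 522 bytes
Segment 4: SEQ = 43337, payload = 1030 bytes
Segment 5: SEQ = 44367, payload = 901 bytes
SEQ of segment 5 = 41976 + 500 + 339 + 522 + 1030 = 44367

44367


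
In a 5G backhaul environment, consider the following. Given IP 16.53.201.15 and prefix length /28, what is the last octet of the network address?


Given: IP = 16.53.201.15, prefix = /28
Subnet mask = 255.255.255.240
Last octet of IP: 15
Last octet of mask: 240
Network last octet = 15 AND 240 = 0

0


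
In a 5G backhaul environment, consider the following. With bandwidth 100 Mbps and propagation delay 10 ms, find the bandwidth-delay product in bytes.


Given: bandwidth = 100 Mbps, delay = 10 ms
BDP in bits = 100 * 10^6 * 10 / 1000
BDP in bits = 1000000
BDP in bytes = 1000000 / 8 = 125000

125000


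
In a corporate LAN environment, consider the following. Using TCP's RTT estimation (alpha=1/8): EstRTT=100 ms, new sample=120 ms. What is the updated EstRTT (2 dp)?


Given: EstRTT = 100 ms, SampleRTT = 120 ms, alpha = 1/8
New EstRTT = (1 - alpha) * EstRTT + alpha * SampleRTT
(7/8) * 100 = 87.5
(1/8) * 120 = 15
New EstRTT = 87.5 + 15 = 102.5 ms -> 102.50 ms (2 dp)

102.50


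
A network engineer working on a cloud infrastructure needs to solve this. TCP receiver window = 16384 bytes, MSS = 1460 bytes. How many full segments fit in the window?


Given: RWND = 16384 bytes, MSS = 1460 bytes
Full segments = floor(RWND / MSS)
Full segments = floor(16384 / 1460)
Full segments = floor(11.2219) = 11

11


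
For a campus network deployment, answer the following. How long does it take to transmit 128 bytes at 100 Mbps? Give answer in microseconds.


Given: packet = 128 bytes, bandwidth = 100 Mbps
Packet in bits = 128 * 8 = 1024 bits
Bandwidth = 100 * 10^6 = 100000000 bps
Time = 1024 / 100000000 seconds
Time in us = 1024 * 10^6 / 100000000 = 10.24

10.24


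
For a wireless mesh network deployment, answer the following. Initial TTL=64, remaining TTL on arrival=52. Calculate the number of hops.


Given: initial TTL = 64, received TTL = 52
Hops = initial TTL - received TTL
Hops = 64 - 52 = 12

12


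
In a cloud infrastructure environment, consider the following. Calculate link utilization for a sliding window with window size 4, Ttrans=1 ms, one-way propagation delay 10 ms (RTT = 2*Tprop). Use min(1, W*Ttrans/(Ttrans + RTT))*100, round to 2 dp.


Given: W = 4, Ttrans = 1 ms, RTT = 20 ms (= 2 * Tprop, Tprop = 10 ms)
Cycle time = Ttrans + RTT = 1 + 20 = 21 ms (first packet sent until its ACK returns)
W * Ttrans = 4 * 1 = 4 ms of sending per cycle
W * Ttrans / (Ttrans + RTT) = 4 / 21 = 0.190476
U = min(1, 0.190476) = 0.190476
U% = 19.05%

19.05


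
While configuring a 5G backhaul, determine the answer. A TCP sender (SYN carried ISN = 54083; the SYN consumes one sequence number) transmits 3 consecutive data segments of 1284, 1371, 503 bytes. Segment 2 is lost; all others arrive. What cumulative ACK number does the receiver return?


SYN uses sequence number 54083; first data byte = ISN + 1 = 54084.
Segment 1: SEQ = 54084, len = 1284 B, covers [54084, 55367]
Segment 2: SEQ = 55368, len = 1371 B, covers [55368, 56738] [LOST]
Segment 3: SEQ = 56739, len = 503 B, covers [56739, 57241]
In-order data received: bytes [54084, 55367] (segments 1..1).
Segment 2 missing -> gap begins at byte 55368; later segments buffered out of order.
Cumulative ACK = next expected in-order byte = 54084 + 1284 = 55368

55368


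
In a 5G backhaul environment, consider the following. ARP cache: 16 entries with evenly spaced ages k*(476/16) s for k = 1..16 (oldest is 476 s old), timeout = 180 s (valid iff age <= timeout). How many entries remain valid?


Ages are k * 476/16 s for k = 1..16 (spacing = 29.7500 s).
Entry k is valid iff k * 476/16 <= 180 iff k <= 16 * 180 / 476 = 6.0504
n_valid = floor(6.0504) = 6
(n_stale = 16 - 6 = 10)

6


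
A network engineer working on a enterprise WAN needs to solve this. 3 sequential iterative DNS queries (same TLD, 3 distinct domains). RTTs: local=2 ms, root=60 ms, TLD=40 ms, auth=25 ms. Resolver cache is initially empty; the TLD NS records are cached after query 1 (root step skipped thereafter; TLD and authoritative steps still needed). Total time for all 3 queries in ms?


Lookup 1 (cold cache): local + root + TLD + auth = 2 + 60 + 40 + 25 = 127 ms
Lookups 2..3 (TLD NS cached -> skip root; new domain -> still ask TLD and auth): local + TLD + auth = 2 + 40 + 25 = 67 ms each
Remaining 2 lookups: 2 * 67 = 134 ms
Total = 127 + 134 = 261 ms

261


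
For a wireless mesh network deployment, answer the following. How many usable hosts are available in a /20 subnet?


Given: subnet mask /20
Host bits = 32 - 20 = 12
Total addresses = 2^12 = 4096
Usable hosts = 4096 - 2 (network + broadcast) = 4094

4094


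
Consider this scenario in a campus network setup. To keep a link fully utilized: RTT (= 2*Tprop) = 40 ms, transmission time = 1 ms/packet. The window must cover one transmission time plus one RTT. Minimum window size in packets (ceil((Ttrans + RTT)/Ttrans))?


Given: Ttrans = 1 ms, RTT = 40 ms (= 2 * Tprop, Tprop = 20 ms)
Time until first ACK returns = Ttrans + RTT = 1 + 40 = 41 ms
Need W * Ttrans >= Ttrans + RTT  ->  W >= (Ttrans + RTT) / Ttrans
(Ttrans + RTT) / Ttrans = 41 / 1 = 41
W_min = ceil(41) = 41

41


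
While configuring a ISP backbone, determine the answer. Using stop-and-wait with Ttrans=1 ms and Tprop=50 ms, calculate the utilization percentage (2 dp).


Given: Ttrans = 1 ms, Tprop = 50 ms
RTT = 2 * Tprop = 2 * 50 = 100 ms
U = Ttrans / (Ttrans + RTT)
U = 1 / (1 + 100)
U = 1 / 101 = 0.009901
U% = 0.99%

0.99


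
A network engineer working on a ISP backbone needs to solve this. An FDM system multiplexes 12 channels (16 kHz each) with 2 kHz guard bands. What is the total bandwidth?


Given: 12 channels, 16 kHz each, guard = 2 kHz
Channel bandwidth = 12 * 16 = 192 kHz
Guard bands = 11 gaps * 2 kHz = 22 kHz
Total = 192 + 22 = 214 kHz

214


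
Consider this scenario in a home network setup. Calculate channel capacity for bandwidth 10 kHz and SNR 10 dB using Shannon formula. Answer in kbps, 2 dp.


Given: B = 10 kHz, SNR = 10 dB
SNR linear = 10^(10/10) = 10
1 + SNR = 11
log2(11) = 3.4594316186
C = 10 * 1000 * 3.4594316186 = 34594.3162 bps
C = 34.594316 kbps -> 34.59 kbps (2 dp)

34.59


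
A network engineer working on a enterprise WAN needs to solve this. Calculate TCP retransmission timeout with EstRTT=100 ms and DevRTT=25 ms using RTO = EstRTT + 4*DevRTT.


Given: EstRTT = 100 ms, DevRTT = 25 ms
Timeout = EstRTT + 4 * DevRTT
4 * DevRTT = 4 * 25 = 100
Timeout = 100 + 100 = 200 ms

200


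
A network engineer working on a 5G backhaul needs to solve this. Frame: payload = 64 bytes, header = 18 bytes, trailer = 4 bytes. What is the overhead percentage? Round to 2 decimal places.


Given: payload = 64 B, header = 18 B, trailer = 4 B
Overhead bytes = header + trailer = 18 + 4 = 22
Total frame = payload + overhead = 64 + 22 = 86
Overhead % = 22 / 86 * 100 = 25.5814% -> 25.58% (2 dp)

25.58


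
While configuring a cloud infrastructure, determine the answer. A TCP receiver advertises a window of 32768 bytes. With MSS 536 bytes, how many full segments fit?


Given: RWND = 32768 bytes, MSS = 536 bytes
Full segments = floor(RWND / MSS)
Full segments = floor(32768 / 536)
Full segments = floor(61.1343) = 61

61


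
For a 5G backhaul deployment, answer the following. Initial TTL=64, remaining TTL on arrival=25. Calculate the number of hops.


Given: initial TTL = 64, received TTL = 25
Hops = initial TTL - received TTL
Hops = 64 - 25 = 39

39


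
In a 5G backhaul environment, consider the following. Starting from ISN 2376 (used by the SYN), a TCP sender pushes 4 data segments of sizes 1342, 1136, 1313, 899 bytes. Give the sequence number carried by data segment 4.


The SYN occupies sequence number ISN = 2376, so the first data byte is ISN + 1 = 2377.
SEQ of data segment i = (ISN + 1) + sum of payload sizes of segments 1..i-1.
Segment 1: SEQ = 2377, payload = 1342 bytes
Segment 2: SEQ = 3719, payload = 1136 bytes
Segment 3: SEQ = 4855, payload = 1313 bytes
Segment 4: SEQ = 6168, payload = 899 bytes
SEQ of segment 4 = 2377 + 1342 + 1136 + 1313 = 6168

6168


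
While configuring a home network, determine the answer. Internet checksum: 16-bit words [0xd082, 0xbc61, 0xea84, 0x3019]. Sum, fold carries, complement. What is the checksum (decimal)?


Given words: [0xd082, 0xbc61, 0xea84, 0x3019]
Step 1: Sum all words
Raw sum = 53378 + 48225 + 60036 + 12313 = 173952
Step 2: Fold carry: (42880 + 2) = 42882
One's complement = ~42882 & 0xFFFF = 22653

22653


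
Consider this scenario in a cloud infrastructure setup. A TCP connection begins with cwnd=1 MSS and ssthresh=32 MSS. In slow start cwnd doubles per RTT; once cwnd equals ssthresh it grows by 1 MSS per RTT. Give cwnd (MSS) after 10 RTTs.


RTT 0: cwnd = 1 MSS (initial)
RTT 1: cwnd = 2 MSS (slow start, doubled)
RTT 2: cwnd = 4 MSS (slow start, doubled)
RTT 3: cwnd = 8 MSS (slow start, doubled)
RTT 4: cwnd = 16 MSS (slow start, doubled)
RTT 5: cwnd = 32 MSS (slow start, doubled)
RTT 6: cwnd = 33 MSS (congestion avoidance, +1)
RTT 7: cwnd = 34 MSS (congestion avoidance, +1)
RTT 8: cwnd = 35 MSS (congestion avoidance, +1)
RTT 9: cwnd = 36 MSS (congestion avoidance, +1)
RTT 10: cwnd = 37 MSS (congestion avoidance, +1)

37


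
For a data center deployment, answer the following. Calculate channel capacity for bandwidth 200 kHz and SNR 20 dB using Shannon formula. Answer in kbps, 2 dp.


Given: B = 200 kHz, SNR = 20 dB
SNR linear = 10^(20/10) = 100
1 + SNR = 101
log2(101) = 6.6582114828
C = 200 * 1000 * 6.6582114828 = 1331642.2966 bps
C = 1331.642297 kbps -> 1331.64 kbps (2 dp)

1331.64


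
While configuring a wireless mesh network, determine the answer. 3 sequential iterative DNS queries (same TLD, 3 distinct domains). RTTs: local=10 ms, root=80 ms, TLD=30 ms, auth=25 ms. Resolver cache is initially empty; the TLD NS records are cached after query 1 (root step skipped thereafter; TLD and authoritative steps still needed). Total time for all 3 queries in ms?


Lookup 1 (cold cache): local + root + TLD + auth = 10 + 80 + 30 + 25 = 145 ms
Lookups 2..3 (TLD NS cached -> skip root; new domain -> still ask TLD and auth): local + TLD + auth = 10 + 30 + 25 = 65 ms each
Remaining 2 lookups: 2 * 65 = 130 ms
Total = 145 + 130 = 275 ms

275


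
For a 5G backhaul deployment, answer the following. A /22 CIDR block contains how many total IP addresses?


Given: CIDR prefix /22
Host bits = 32 - 22 = 10
Total addresses = 2^10 = 1024

1024


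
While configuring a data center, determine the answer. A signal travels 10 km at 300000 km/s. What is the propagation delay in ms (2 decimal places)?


Given: distance = 10 km, speed = 300000 km/s
Delay = distance / speed = 10 / 300000 seconds
Delay in ms = 10 * 1000 / 300000
Delay = 0.0333 ms
Rounded to 2 dp = 0.03 ms

0.03


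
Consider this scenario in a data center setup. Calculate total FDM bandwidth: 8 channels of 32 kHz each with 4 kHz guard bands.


Given: 8 channels, 32 kHz each, guard = 4 kHz
Channel bandwidth = 8 * 32 = 256 kHz
Guard bands = 7 gaps * 4 kHz = 28 kHz
Total = 256 + 28 = 284 kHz

284


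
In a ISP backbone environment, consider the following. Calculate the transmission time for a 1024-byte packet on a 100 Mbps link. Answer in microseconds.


Given: packet = 1024 bytes, bandwidth = 100 Mbps
Packet in bits = 1024 * 8 = 8192 bits
Bandwidth = 100 * 10^6 = 100000000 bps
Time = 8192 / 100000000 seconds
Time in us = 8192 * 10^6 / 100000000 = 81.92

81.92


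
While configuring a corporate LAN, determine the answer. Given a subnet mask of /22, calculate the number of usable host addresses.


Given: subnet mask /22
Host bits = 32 - 22 = 10
Total addresses = 2^10 = 1024
Usable hosts = 1024 - 2 (network + broadcast) = 1022

1022


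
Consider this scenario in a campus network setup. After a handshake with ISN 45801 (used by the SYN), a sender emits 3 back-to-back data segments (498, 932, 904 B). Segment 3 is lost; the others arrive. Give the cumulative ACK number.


SYN uses sequence number 45801; first data byte = ISN + 1 = 45802.
Segment 1: SEQ = 45802, len = 498 B, covers [45802, 46299]
Segment 2: SEQ = 46300, len = 932 B, covers [46300, 47231]
Segment 3: SEQ = 47232, len = 904 B, covers [47232, 48135] [LOST]
In-order data received: bytes [45802, 47231] (segments 1..2).
Segment 3 missing -> gap begins at byte 47232.
Cumulative ACK = next expected in-order byte = 45802 + 498 + 932 = 47232

47232


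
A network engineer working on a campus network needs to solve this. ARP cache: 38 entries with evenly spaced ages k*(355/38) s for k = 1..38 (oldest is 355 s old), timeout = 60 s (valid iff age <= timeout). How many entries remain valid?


Ages are k * 355/38 s for k = 1..38 (spacing = 9.3421 s).
Entry k is valid iff k * 355/38 <= 60 iff k <= 38 * 60 / 355 = 6.4225
n_valid = floor(6.4225) = 6
(n_stale = 38 - 6 = 32)

6


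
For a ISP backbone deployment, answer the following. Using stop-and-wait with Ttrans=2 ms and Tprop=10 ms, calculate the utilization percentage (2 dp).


Given: Ttrans = 2 ms, Tprop = 10 ms
RTT = 2 * Tprop = 2 * 10 = 20 ms
U = Ttrans / (Ttrans + RTT)
U = 2 / (2 + 20)
U = 2 / 22 = 0.090909
U% = 9.09%

9.09


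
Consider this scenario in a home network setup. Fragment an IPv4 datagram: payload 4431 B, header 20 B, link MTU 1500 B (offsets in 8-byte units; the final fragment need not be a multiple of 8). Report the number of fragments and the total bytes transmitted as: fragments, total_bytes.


Max data per non-final fragment = floor((MTU - header)/8)*8 = floor((1500 - 20)/8)*8 = floor(1480/8)*8 = 1480 B
Final fragment needs no 8-byte alignment: it can carry up to MTU - header = 1480 B
Non-final fragments needed = ceil((payload - 1480) / 1480) = ceil(2951/1480) = ceil(1.9939) = 2
Number of fragments = 2 + 1 = 3
Fragment sizes (data): 2 * 1480 B + 1471 B (last, 1471 <= 1480 OK)
Total bytes sent = payload + n_frags * header = 4431 + 3*20 = 4431 + 60 = 4491 B

3, 4491


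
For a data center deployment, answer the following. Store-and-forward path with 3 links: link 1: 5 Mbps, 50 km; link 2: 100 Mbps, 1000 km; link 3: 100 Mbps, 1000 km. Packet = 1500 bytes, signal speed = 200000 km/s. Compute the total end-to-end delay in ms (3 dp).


Packet = 1500 bytes = 12000 bits. Store-and-forward: sum (t_trans + t_prop) per link.
Link 1: t_trans = 12000/(5*10^6) s = 2.4000 ms; t_prop = 50/200000 s = 0.2500 ms; subtotal = 2.6500 ms
Link 2: t_trans = 12000/(100*10^6) s = 0.1200 ms; t_prop = 1000/200000 s = 5.0000 ms; subtotal = 5.1200 ms
Link 3: t_trans = 12000/(100*10^6) s = 0.1200 ms; t_prop = 1000/200000 s = 5.0000 ms; subtotal = 5.1200 ms
End-to-end = 2.6500 + 5.1200 + 5.1200 = 12.8900 ms -> 12.890 ms (3 dp)

12.890


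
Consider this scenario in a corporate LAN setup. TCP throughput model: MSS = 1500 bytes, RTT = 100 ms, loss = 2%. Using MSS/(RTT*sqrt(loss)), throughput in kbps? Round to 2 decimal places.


Given: MSS = 1500 bytes, RTT = 100 ms, loss = 2%
RTT in seconds = 100 / 1000 = 0.1
Loss rate = 2% = 0.02
sqrt(loss) = sqrt(0.02) = 0.141421356237
Throughput (bytes/s) = 1500 / (0.1 * 0.141421356237) = 106066.0172
Throughput (kbps) = 106066.0172 * 8 / 1000 = 848.528137 -> 848.53 kbps (2 dp)

848.53


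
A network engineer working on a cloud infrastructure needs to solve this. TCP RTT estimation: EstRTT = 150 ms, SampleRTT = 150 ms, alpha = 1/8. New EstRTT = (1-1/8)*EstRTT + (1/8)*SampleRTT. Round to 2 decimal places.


Given: EstRTT = 150 ms, SampleRTT = 150 ms, alpha = 1/8
New EstRTT = (1 - alpha) * EstRTT + alpha * SampleRTT
(7/8) * 150 = 131.25
(1/8) * 150 = 18.75
New EstRTT = 131.25 + 18.75 = 150 ms -> 150.00 ms (2 dp)

150.00


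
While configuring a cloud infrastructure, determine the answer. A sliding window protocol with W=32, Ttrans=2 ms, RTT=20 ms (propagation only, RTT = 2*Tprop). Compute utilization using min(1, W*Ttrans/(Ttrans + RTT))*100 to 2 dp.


Given: W = 32, Ttrans = 2 ms, RTT = 20 ms (= 2 * Tprop, Tprop = 10 ms)
Cycle time = Ttrans + RTT = 2 + 20 = 22 ms (first packet sent until its ACK returns)
W * Ttrans = 32 * 2 = 64 ms of sending per cycle
W * Ttrans / (Ttrans + RTT) = 64 / 22 = 2.909091
U = min(1, 2.909091) = 1.000000
U% = 100.00%

100.00


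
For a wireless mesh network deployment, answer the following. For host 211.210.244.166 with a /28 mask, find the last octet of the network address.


Given: IP = 211.210.244.166, prefix = /28
Subnet mask = 255.255.255.240
Last octet of IP: 166
Last octet of mask: 240
Network last octet = 166 AND 240 = 160

160


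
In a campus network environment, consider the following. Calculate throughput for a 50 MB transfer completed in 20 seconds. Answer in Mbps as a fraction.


Given: file = 50 MB, time = 20 s
File in Mb = 50 * 8 = 400 Mb
Throughput = 400 / 20 Mbps
Throughput = 20 Mbps

20


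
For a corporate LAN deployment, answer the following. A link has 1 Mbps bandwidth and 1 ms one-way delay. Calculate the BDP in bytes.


Given: bandwidth = 1 Mbps, delay = 1 ms
BDP in bits = 1 * 10^6 * 1 / 1000
BDP in bits = 1000
BDP in bytes = 1000 / 8 = 125

125


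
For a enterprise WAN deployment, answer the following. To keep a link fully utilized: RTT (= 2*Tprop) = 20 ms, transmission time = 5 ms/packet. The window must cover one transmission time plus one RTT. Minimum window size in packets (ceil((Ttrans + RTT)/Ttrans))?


Given: Ttrans = 5 ms, RTT = 20 ms (= 2 * Tprop, Tprop = 10 ms)
Time until first ACK returns = Ttrans + RTT = 5 + 20 = 25 ms
Need W * Ttrans >= Ttrans + RTT  ->  W >= (Ttrans + RTT) / Ttrans
(Ttrans + RTT) / Ttrans = 25 / 5 = 5
W_min = ceil(5) = 5

5


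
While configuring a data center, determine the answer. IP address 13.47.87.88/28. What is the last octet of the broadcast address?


Given: IP = 13.47.87.88, prefix = /28
Host bits = 32 - 28 = 4
Network last octet = 88 AND mask = 80
Host part size = 2^4 - 1 = 15
Broadcast last octet = 80 OR 15 = 95

95


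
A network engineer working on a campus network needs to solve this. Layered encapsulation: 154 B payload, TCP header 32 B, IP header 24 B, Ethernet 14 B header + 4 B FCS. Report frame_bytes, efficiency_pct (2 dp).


TCP segment = 154 + 32 = 186 B
IP packet = 186 + 24 = 210 B
Ethernet frame = 210 + 14 + 4 = 228 B
Efficiency = app / frame = 154 / 228 = 0.675439 = 67.5439% -> 67.54% (2 dp)

228, 67.54


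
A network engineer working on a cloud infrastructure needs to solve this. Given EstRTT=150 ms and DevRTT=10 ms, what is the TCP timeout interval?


Given: EstRTT = 150 ms, DevRTT = 10 ms
Timeout = EstRTT + 4 * DevRTT
4 * DevRTT = 4 * 10 = 40
Timeout = 150 + 40 = 190 ms

190


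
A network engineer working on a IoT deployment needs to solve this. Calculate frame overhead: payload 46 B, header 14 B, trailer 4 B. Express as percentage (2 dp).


Given: payload = 46 B, header = 14 B, trailer = 4 B
Overhead bytes = header + trailer = 14 + 4 = 18
Total frame = payload + overhead = 46 + 18 = 64
Overhead % = 18 / 64 * 100 = 28.1250% -> 28.13% (2 dp)

28.13


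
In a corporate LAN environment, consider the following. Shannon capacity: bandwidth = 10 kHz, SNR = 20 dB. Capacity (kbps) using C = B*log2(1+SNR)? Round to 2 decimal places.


Given: B = 10 kHz, SNR = 20 dB
SNR linear = 10^(20/10) = 100
1 + SNR = 101
log2(101) = 6.6582114828
C = 10 * 1000 * 6.6582114828 = 66582.1148 bps
C = 66.582115 kbps -> 66.58 kbps (2 dp)

66.58


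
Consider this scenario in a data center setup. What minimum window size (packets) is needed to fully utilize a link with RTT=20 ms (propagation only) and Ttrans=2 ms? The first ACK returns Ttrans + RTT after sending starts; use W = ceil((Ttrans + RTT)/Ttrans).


Given: Ttrans = 2 ms, RTT = 20 ms (= 2 * Tprop, Tprop = 10 ms)
Time until first ACK returns = Ttrans + RTT = 2 + 20 = 22 ms
Need W * Ttrans >= Ttrans + RTT  ->  W >= (Ttrans + RTT) / Ttrans
(Ttrans + RTT) / Ttrans = 22 / 2 = 11
W_min = ceil(11) = 11

11


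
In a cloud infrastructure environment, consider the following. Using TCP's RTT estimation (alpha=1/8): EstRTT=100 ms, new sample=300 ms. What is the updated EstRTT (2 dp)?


Given: EstRTT = 100 ms, SampleRTT = 300 ms, alpha = 1/8
New EstRTT = (1 - alpha) * EstRTT + alpha * SampleRTT
(7/8) * 100 = 87.5
(1/8) * 300 = 37.5
New EstRTT = 87.5 + 37.5 = 125 ms -> 125.00 ms (2 dp)

125.00


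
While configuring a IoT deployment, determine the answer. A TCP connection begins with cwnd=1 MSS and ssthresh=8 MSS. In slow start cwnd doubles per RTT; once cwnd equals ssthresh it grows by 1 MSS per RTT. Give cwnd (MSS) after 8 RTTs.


RTT 0: cwnd = 1 MSS (initial)
RTT 1: cwnd = 2 MSS (slow start, doubled)
RTT 2: cwnd = 4 MSS (slow start, doubled)
RTT 3: cwnd = 8 MSS (slow start, doubled)
RTT 4: cwnd = 9 MSS (congestion avoidance, +1)
RTT 5: cwnd = 10 MSS (congestion avoidance, +1)
RTT 6: cwnd = 11 MSS (congestion avoidance, +1)
RTT 7: cwnd = 12 MSS (congestion avoidance, +1)
RTT 8: cwnd = 13 MSS (congestion avoidance, +1)

13


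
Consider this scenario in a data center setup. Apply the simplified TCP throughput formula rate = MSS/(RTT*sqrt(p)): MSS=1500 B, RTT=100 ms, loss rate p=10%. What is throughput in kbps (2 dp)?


Given: MSS = 1500 bytes, RTT = 100 ms, loss = 10%
RTT in seconds = 100 / 1000 = 0.1
Loss rate = 10% = 0.1
sqrt(loss) = sqrt(0.1) = 0.316227766017
Throughput (bytes/s) = 1500 / (0.1 * 0.316227766017) = 47434.1649
Throughput (kbps) = 47434.1649 * 8 / 1000 = 379.473319 -> 379.47 kbps (2 dp)

379.47


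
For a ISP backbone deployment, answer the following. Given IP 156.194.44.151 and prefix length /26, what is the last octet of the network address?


Given: IP = 156.194.44.151, prefix = /26
Subnet mask = 255.255.255.192
Last octet of IP: 151
Last octet of mask: 192
Network last octet = 151 AND 192 = 128

128


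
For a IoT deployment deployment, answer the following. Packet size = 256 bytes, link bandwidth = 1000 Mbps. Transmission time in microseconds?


Given: packet = 256 bytes, bandwidth = 1000 Mbps
Packet in bits = 256 * 8 = 2048 bits
Bandwidth = 1000 * 10^6 = 1000000000 bps
Time = 2048 / 1000000000 seconds
Time in us = 2048 * 10^6 / 1000000000 = 2.048

2.048


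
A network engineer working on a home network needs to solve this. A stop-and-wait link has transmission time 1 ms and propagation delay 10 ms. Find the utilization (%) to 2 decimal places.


Given: Ttrans = 1 ms, Tprop = 10 ms
RTT = 2 * Tprop = 2 * 10 = 20 ms
U = Ttrans / (Ttrans + RTT)
U = 1 / (1 + 20)
U = 1 / 21 = 0.047619
U% = 4.76%

4.76


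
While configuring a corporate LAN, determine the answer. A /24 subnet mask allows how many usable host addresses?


Given: subnet mask /24
Host bits = 32 - 24 = 8
Total addresses = 2^8 = 256
Usable hosts = 256 - 2 (network + broadcast) = 254

254


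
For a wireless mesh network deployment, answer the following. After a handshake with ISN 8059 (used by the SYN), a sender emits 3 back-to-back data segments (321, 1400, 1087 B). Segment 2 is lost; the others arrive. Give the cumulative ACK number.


SYN uses sequence number 8059; first data byte = ISN + 1 = 8060.
Segment 1: SEQ = 8060, len = 321 B, covers [8060, 8380]
Segment 2: SEQ = 8381, len = 1400 B, covers [8381, 9780] [LOST]
Segment 3: SEQ = 9781, len = 1087 B, covers [9781, 10867]
In-order data received: bytes [8060, 8380] (segments 1..1).
Segment 2 missing -> gap begins at byte 8381; later segments buffered out of order.
Cumulative ACK = next expected in-order byte = 8060 + 321 = 8381

8381


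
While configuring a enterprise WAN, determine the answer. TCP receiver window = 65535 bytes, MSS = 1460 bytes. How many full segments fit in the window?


Given: RWND = 65535 bytes, MSS = 1460 bytes
Full segments = floor(RWND / MSS)
Full segments = floor(65535 / 1460)
Full segments = floor(44.887) = 44

44


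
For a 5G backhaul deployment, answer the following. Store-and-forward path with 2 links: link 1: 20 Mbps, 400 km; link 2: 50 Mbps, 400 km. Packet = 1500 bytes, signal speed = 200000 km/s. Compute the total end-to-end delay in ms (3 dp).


Packet = 1500 bytes = 12000 bits. Store-and-forward: sum (t_trans + t_prop) per link.
Link 1: t_trans = 12000/(20*10^6) s = 0.6000 ms; t_prop = 400/200000 s = 2.0000 ms; subtotal = 2.6000 ms
Link 2: t_trans = 12000/(50*10^6) s = 0.2400 ms; t_prop = 400/200000 s = 2.0000 ms; subtotal = 2.2400 ms
End-to-end = 2.6000 + 2.2400 = 4.8400 ms -> 4.840 ms (3 dp)

4.840


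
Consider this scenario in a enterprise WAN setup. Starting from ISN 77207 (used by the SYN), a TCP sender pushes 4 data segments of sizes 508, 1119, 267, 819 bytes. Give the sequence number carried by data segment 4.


The SYN occupies sequence number ISN = 77207, so the first data byte is ISN + 1 = 77208.
SEQ of data segment i = (ISN + 1) + sum of payload sizes of segments 1..i-1.
Segment 1: SEQ = 77208, payload = 508 bytes
Segment 2: SEQ = 77716, payload = 1119 bytes
Segment 3: SEQ = 78835, payload = 267 bytes
Segment 4: SEQ = 79102, payload = 819 bytes
SEQ of segment 4 = 77208 + 508 + 1119 + 267 = 79102

79102


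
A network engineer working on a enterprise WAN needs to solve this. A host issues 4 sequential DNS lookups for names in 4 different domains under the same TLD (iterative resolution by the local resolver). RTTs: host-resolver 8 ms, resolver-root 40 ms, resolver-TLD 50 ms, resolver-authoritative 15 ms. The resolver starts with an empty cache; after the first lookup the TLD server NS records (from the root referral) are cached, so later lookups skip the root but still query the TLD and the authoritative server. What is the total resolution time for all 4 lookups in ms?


Lookup 1 (cold cache): local + root + TLD + auth = 8 + 40 + 50 + 15 = 113 ms
Lookups 2..4 (TLD NS cached -> skip root; new domain -> still ask TLD and auth): local + TLD + auth = 8 + 50 + 15 = 73 ms each
Remaining 3 lookups: 3 * 73 = 219 ms
Total = 113 + 219 = 332 ms

332


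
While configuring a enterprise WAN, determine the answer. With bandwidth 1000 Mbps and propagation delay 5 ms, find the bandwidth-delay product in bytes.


Given: bandwidth = 1000 Mbps, delay = 5 ms
BDP in bits = 1000 * 10^6 * 5 / 1000
BDP in bits = 5000000
BDP in bytes = 5000000 / 8 = 625000

625000


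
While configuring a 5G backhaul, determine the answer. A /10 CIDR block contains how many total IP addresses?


Given: CIDR prefix /10
Host bits = 32 - 10 = 22
Total addresses = 2^22 = 4194304

4194304


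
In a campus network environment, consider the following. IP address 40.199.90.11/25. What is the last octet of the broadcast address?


Given: IP = 40.199.90.11, prefix = /25
Host bits = 32 - 25 = 7
Network last octet = 11 AND mask = 0
Host part size = 2^7 - 1 = 127
Broadcast last octet = 0 OR 127 = 127

127


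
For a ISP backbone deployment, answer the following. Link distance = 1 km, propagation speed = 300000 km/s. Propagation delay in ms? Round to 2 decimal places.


Given: distance = 1 km, speed = 300000 km/s
Delay = distance / speed = 1 / 300000 seconds
Delay in ms = 1 * 1000 / 300000
Delay = 0.0033 ms
Rounded to 2 dp = 0.00 ms

0.00


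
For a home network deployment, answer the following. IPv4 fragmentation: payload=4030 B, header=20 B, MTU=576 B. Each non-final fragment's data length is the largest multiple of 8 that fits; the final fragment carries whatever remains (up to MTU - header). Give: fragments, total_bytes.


Max data per non-final fragment = floor((MTU - header)/8)*8 = floor((576 - 20)/8)*8 = floor(556/8)*8 = 552 B
Final fragment needs no 8-byte alignment: it can carry up to MTU - header = 556 B
Non-final fragments needed = ceil((payload - 556) / 552) = ceil(3474/552) = ceil(6.2935) = 7
Number of fragments = 7 + 1 = 8
Fragment sizes (data): 7 * 552 B + 166 B (last, 166 <= 556 OK)
Total bytes sent = payload + n_frags * header = 4030 + 8*20 = 4030 + 160 = 4190 B

8, 4190
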